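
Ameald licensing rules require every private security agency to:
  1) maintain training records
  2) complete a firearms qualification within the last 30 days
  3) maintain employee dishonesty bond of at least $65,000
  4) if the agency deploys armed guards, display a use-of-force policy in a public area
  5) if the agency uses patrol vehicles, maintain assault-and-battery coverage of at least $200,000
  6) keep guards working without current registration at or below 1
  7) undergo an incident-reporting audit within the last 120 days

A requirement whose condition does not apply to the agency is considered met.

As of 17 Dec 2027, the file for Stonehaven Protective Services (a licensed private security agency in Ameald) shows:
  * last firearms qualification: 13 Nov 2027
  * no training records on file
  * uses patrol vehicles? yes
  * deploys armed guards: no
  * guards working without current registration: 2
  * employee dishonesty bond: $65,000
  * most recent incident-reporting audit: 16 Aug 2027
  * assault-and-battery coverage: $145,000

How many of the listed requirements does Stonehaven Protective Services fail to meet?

1. training records absent → not met
2. firearms qualification 34 days ago vs limit 30 → not met
3. employee dishonesty bond $65,000 ≥ $65,000 → met
4. condition 'deploys armed guards' does not hold → requirement n/a → met
5. condition 'uses patrol vehicles' holds; assault-and-battery coverage $145,000 < $200,000 → not met
6. guards working without current registration 2 > 1 → not met
7. incident-reporting audit 123 days ago vs limit 120 → not met
Not met: 5 of 7

5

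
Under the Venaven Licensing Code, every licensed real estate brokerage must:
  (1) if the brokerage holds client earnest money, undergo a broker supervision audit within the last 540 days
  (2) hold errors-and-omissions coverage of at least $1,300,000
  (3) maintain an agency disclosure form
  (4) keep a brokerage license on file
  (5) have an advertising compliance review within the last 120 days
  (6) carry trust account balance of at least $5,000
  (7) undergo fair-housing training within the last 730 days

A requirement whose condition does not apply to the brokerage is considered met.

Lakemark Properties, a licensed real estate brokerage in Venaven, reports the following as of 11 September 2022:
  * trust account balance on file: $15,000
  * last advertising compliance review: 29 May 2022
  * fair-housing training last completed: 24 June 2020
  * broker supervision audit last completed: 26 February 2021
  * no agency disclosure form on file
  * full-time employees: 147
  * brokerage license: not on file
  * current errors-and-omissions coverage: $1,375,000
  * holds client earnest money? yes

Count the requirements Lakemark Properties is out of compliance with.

4

1. condition 'holds client earnest money' holds; broker supervision audit 562 days ago vs limit 540 → not met
2. errors-and-omissions coverage $1,375,000 ≥ $1,300,000 → met
3. agency disclosure form absent → not met
4. brokerage license absent → not met
5. advertising compliance review 105 days ago vs limit 120 → met
6. trust account balance $15,000 ≥ $5,000 → met
7. fair-housing training 809 days ago vs limit 730 → not met
Not met: 4 of 7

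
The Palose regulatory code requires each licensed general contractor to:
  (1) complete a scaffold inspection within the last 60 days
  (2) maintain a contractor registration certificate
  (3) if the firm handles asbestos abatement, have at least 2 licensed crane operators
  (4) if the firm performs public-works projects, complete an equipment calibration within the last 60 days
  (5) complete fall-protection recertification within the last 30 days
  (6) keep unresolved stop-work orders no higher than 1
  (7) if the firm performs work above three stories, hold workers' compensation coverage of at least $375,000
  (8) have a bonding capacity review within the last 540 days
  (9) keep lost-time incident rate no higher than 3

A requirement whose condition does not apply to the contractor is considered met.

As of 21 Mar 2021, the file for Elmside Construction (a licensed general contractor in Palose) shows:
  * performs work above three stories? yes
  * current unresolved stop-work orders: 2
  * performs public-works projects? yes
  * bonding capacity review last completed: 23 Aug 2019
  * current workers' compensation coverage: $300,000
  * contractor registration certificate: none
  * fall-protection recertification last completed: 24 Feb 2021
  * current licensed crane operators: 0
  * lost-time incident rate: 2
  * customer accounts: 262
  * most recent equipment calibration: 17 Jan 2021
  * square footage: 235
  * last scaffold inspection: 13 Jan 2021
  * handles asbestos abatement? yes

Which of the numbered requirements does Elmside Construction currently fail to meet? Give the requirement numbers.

1. scaffold inspection 67 days ago vs limit 60 → not met
2. contractor registration certificate absent → not met
3. condition 'handles asbestos abatement' holds; licensed crane operators 0 < 2 → not met
4. condition 'performs public-works projects' holds; equipment calibration 63 days ago vs limit 60 → not met
5. fall-protection recertification 25 days ago vs limit 30 → met
6. unresolved stop-work orders 2 > 1 → not met
7. condition 'performs work above three stories' holds; workers' compensation coverage $300,000 < $375,000 → not met
8. bonding capacity review 576 days ago vs limit 540 → not met
9. lost-time incident rate 2 ≤ 3 → met
Not met: 1, 2, 3, 4, 6, 7, 8

1, 2, 3, 4, 6, 7, 8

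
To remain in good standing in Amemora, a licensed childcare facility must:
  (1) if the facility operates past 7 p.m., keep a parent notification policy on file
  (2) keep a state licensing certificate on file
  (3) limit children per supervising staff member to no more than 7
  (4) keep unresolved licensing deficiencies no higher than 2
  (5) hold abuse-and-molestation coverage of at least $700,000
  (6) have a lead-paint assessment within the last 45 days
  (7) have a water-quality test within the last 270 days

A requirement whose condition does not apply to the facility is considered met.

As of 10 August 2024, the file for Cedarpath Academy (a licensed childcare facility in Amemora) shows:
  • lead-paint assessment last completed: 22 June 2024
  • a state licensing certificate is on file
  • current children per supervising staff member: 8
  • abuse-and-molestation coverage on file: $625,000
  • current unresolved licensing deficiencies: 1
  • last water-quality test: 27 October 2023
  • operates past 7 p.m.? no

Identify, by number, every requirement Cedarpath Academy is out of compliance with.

1. condition 'operates past 7 p.m.' does not hold → requirement n/a → met
2. state licensing certificate present → met
3. children per supervising staff member 8 > 7 → not met
4. unresolved licensing deficiencies 1 ≤ 2 → met
5. abuse-and-molestation coverage $625,000 < $700,000 → not met
6. lead-paint assessment 49 days ago vs limit 45 → not met
7. water-quality test 288 days ago vs limit 270 → not met
Not met: 3, 5, 6, 7

3, 5, 6, 7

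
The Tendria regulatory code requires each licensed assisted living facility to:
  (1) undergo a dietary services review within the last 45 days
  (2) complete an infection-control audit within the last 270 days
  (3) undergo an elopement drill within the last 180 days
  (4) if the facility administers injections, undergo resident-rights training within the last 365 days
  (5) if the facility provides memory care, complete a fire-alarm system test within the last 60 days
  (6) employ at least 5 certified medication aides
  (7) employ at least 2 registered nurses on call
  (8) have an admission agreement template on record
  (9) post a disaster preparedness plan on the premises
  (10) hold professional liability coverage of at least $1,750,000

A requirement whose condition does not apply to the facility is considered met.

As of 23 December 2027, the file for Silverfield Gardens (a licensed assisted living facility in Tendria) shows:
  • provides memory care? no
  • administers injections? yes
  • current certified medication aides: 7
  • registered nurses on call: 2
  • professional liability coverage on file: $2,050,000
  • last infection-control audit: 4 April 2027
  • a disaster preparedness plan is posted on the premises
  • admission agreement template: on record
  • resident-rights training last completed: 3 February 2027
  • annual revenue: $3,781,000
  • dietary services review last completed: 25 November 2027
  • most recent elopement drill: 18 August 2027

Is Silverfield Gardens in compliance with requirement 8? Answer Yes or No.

8. admission agreement template present → met

Yes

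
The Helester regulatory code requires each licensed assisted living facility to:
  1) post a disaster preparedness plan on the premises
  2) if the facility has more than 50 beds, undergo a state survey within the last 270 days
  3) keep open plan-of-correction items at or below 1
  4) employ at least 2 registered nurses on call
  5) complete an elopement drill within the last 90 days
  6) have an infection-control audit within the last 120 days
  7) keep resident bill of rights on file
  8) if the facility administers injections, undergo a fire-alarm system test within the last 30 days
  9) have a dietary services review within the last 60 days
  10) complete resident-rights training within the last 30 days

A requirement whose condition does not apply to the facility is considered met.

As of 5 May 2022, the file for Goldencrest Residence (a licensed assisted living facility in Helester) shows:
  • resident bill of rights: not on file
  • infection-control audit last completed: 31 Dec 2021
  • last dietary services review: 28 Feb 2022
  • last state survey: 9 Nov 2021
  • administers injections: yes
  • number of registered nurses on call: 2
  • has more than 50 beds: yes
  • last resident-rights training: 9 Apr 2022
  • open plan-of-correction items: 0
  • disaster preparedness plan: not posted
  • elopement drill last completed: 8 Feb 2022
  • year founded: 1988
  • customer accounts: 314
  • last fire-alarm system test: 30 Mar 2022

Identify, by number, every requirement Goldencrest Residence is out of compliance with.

1, 6, 7, 8, 9

1. disaster preparedness plan absent → not met
2. condition 'has more than 50 beds' holds; state survey 177 days ago vs limit 270 → met
3. open plan-of-correction items 0 ≤ 1 → met
4. registered nurses on call 2 ≥ 2 → met
5. elopement drill 86 days ago vs limit 90 → met
6. infection-control audit 125 days ago vs limit 120 → not met
7. resident bill of rights absent → not met
8. condition 'administers injections' holds; fire-alarm system test 36 days ago vs limit 30 → not met
9. dietary services review 66 days ago vs limit 60 → not met
10. resident-rights training 26 days ago vs limit 30 → met
Not met: 1, 6, 7, 8, 9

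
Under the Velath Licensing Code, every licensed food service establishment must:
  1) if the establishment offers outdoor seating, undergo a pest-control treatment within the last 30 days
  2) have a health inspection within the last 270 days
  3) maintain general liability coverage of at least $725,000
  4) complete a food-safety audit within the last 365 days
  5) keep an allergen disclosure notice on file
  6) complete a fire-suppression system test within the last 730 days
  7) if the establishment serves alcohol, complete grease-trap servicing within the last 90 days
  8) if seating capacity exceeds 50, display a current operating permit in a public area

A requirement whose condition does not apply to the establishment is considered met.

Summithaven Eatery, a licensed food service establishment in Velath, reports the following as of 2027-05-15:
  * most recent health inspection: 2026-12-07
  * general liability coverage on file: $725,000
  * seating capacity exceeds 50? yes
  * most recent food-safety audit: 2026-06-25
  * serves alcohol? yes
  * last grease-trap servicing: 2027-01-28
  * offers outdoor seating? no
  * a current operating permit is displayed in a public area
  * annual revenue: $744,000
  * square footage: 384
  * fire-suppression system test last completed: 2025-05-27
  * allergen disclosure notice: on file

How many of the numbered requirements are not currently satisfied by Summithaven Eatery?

1. condition 'offers outdoor seating' does not hold → requirement n/a → met
2. health inspection 159 days ago vs limit 270 → met
3. general liability coverage $725,000 ≥ $725,000 → met
4. food-safety audit 324 days ago vs limit 365 → met
5. allergen disclosure notice present → met
6. fire-suppression system test 718 days ago vs limit 730 → met
7. condition 'serves alcohol' holds; grease-trap servicing 107 days ago vs limit 90 → not met
8. condition 'seating capacity exceeds 50' holds; current operating permit present → met
Not met: 1 of 8

1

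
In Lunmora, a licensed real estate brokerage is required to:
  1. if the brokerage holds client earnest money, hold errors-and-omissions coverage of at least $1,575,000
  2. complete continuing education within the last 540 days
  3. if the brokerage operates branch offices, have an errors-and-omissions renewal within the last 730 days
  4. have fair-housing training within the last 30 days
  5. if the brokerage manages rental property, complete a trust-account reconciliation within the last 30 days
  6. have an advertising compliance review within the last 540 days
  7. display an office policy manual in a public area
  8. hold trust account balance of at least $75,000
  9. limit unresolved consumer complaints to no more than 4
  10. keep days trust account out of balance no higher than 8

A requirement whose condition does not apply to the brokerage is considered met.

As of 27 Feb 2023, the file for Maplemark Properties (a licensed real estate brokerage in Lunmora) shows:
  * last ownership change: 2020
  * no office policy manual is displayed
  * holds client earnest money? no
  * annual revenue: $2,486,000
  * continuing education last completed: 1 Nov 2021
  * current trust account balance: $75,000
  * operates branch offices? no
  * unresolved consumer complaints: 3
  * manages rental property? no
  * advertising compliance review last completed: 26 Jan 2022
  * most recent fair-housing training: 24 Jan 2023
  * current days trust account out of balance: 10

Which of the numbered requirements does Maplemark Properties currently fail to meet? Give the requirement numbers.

1. condition 'holds client earnest money' does not hold → requirement n/a → met
2. continuing education 483 days ago vs limit 540 → met
3. condition 'operates branch offices' does not hold → requirement n/a → met
4. fair-housing training 34 days ago vs limit 30 → not met
5. condition 'manages rental property' does not hold → requirement n/a → met
6. advertising compliance review 397 days ago vs limit 540 → met
7. office policy manual absent → not met
8. trust account balance $75,000 ≥ $75,000 → met
9. unresolved consumer complaints 3 ≤ 4 → met
10. days trust account out of balance 10 > 8 → not met
Not met: 4, 7, 10

4, 7, 10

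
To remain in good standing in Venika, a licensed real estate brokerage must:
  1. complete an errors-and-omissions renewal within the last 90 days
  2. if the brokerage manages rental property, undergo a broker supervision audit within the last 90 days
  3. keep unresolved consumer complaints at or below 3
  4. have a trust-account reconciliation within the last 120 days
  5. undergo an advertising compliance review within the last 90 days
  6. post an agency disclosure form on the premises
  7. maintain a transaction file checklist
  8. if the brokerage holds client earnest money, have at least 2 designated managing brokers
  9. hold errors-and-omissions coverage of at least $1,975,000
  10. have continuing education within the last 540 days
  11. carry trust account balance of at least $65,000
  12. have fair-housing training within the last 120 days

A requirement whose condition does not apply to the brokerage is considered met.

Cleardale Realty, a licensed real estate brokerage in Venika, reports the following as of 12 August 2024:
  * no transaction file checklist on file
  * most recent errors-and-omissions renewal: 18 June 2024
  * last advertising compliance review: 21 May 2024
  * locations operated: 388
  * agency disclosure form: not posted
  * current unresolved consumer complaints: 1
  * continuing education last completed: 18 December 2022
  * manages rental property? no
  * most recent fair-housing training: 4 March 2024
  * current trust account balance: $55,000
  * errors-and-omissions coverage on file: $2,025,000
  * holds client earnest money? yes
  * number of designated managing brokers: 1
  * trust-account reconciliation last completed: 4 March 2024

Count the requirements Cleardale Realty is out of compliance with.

7

1. errors-and-omissions renewal 55 days ago vs limit 90 → met
2. condition 'manages rental property' does not hold → requirement n/a → met
3. unresolved consumer complaints 1 ≤ 3 → met
4. trust-account reconciliation 161 days ago vs limit 120 → not met
5. advertising compliance review 83 days ago vs limit 90 → met
6. agency disclosure form absent → not met
7. transaction file checklist absent → not met
8. condition 'holds client earnest money' holds; designated managing brokers 1 < 2 → not met
9. errors-and-omissions coverage $2,025,000 ≥ $1,975,000 → met
10. continuing education 603 days ago vs limit 540 → not met
11. trust account balance $55,000 < $65,000 → not met
12. fair-housing training 161 days ago vs limit 120 → not met
Not met: 7 of 12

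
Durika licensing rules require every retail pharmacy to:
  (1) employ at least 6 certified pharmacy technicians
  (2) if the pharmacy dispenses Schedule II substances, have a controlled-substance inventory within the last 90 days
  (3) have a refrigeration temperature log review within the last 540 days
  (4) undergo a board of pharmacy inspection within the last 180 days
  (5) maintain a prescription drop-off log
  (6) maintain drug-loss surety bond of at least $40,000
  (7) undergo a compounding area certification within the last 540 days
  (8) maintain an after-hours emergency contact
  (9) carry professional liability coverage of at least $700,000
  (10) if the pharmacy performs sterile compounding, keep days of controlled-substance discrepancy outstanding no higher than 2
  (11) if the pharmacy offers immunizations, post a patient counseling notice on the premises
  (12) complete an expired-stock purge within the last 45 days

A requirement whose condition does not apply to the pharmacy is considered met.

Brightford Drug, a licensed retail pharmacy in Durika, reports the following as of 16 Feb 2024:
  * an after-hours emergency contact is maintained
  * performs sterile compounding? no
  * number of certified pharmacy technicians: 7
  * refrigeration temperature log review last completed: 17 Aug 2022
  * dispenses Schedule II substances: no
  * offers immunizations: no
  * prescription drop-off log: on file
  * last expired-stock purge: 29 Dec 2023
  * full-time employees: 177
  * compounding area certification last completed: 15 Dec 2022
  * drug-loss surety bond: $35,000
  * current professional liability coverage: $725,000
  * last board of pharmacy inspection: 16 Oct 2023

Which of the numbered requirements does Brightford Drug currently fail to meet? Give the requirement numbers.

3, 6, 12

1. certified pharmacy technicians 7 ≥ 6 → met
2. condition 'dispenses Schedule II substances' does not hold → requirement n/a → met
3. refrigeration temperature log review 548 days ago vs limit 540 → not met
4. board of pharmacy inspection 123 days ago vs limit 180 → met
5. prescription drop-off log present → met
6. drug-loss surety bond $35,000 < $40,000 → not met
7. compounding area certification 428 days ago vs limit 540 → met
8. after-hours emergency contact present → met
9. professional liability coverage $725,000 ≥ $700,000 → met
10. condition 'performs sterile compounding' does not hold → requirement n/a → met
11. condition 'offers immunizations' does not hold → requirement n/a → met
12. expired-stock purge 49 days ago vs limit 45 → not met
Not met: 3, 6, 12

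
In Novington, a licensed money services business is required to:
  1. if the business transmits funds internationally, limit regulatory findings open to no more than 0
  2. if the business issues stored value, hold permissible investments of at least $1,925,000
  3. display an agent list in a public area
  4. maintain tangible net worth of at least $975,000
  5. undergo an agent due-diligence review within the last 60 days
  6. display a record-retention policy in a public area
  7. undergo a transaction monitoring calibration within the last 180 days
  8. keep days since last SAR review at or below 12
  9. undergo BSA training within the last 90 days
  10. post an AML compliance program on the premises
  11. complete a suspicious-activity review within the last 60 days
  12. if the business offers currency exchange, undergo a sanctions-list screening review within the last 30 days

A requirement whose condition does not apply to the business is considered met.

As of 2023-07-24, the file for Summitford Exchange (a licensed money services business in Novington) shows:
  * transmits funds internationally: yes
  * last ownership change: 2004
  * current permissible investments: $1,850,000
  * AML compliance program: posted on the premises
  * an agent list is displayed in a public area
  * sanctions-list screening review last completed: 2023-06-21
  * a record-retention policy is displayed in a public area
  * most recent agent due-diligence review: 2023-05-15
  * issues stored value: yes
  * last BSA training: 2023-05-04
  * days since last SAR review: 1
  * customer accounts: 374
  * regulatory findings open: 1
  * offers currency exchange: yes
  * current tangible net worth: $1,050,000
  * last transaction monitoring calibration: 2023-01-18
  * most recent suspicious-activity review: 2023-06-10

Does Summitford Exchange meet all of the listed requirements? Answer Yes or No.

No

1. condition 'transmits funds internationally' holds; regulatory findings open 1 > 0 → not met
2. condition 'issues stored value' holds; permissible investments $1,850,000 < $1,925,000 → not met
3. agent list present → met
4. tangible net worth $1,050,000 ≥ $975,000 → met
5. agent due-diligence review 70 days ago vs limit 60 → not met
6. record-retention policy present → met
7. transaction monitoring calibration 187 days ago vs limit 180 → not met
8. days since last SAR review 1 ≤ 12 → met
9. BSA training 81 days ago vs limit 90 → met
10. AML compliance program present → met
11. suspicious-activity review 44 days ago vs limit 60 → met
12. condition 'offers currency exchange' holds; sanctions-list screening review 33 days ago vs limit 30 → not met
Not met: 1, 2, 5, 7, 12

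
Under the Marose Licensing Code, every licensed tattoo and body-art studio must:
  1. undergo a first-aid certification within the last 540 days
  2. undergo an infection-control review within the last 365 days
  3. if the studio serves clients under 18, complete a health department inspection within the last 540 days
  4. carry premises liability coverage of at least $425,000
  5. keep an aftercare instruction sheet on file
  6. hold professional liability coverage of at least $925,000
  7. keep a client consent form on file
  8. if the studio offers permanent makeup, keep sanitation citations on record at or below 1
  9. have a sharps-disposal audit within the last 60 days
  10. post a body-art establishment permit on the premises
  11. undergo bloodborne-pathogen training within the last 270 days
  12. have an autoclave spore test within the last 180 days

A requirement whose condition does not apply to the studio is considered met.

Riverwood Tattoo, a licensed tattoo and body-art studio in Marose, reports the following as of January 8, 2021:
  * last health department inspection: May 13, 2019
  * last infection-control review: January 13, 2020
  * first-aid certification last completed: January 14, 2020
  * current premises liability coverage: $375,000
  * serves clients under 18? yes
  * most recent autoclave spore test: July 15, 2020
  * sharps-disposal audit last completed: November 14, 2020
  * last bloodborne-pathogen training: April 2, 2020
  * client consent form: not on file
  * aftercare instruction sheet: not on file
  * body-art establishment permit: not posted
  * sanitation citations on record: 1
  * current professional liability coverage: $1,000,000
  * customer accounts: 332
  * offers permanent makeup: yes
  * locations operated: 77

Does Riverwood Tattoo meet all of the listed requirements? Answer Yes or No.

1. first-aid certification 360 days ago vs limit 540 → met
2. infection-control review 361 days ago vs limit 365 → met
3. condition 'serves clients under 18' holds; health department inspection 606 days ago vs limit 540 → not met
4. premises liability coverage $375,000 < $425,000 → not met
5. aftercare instruction sheet absent → not met
6. professional liability coverage $1,000,000 ≥ $925,000 → met
7. client consent form absent → not met
8. condition 'offers permanent makeup' holds; sanitation citations on record 1 ≤ 1 → met
9. sharps-disposal audit 55 days ago vs limit 60 → met
10. body-art establishment permit absent → not met
11. bloodborne-pathogen training 281 days ago vs limit 270 → not met
12. autoclave spore test 177 days ago vs limit 180 → met
Not met: 3, 4, 5, 7, 10, 11

No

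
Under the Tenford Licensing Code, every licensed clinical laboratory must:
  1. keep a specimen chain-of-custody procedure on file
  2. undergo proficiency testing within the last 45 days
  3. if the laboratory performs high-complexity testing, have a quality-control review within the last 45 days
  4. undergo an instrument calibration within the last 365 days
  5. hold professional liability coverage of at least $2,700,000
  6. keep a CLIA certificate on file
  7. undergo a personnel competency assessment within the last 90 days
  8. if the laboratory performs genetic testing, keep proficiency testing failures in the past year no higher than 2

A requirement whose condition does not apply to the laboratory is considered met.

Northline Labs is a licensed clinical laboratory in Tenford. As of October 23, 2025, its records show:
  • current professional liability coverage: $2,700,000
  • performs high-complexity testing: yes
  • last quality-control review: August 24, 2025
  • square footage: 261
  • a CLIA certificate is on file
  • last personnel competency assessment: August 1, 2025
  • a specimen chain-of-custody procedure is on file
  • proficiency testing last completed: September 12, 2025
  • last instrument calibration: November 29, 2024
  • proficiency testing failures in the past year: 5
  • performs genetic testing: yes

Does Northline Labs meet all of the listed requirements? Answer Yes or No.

1. specimen chain-of-custody procedure present → met
2. proficiency testing 41 days ago vs limit 45 → met
3. condition 'performs high-complexity testing' holds; quality-control review 60 days ago vs limit 45 → not met
4. instrument calibration 328 days ago vs limit 365 → met
5. professional liability coverage $2,700,000 ≥ $2,700,000 → met
6. CLIA certificate present → met
7. personnel competency assessment 83 days ago vs limit 90 → met
8. condition 'performs genetic testing' holds; proficiency testing failures in the past year 5 > 2 → not met
Not met: 3, 8

No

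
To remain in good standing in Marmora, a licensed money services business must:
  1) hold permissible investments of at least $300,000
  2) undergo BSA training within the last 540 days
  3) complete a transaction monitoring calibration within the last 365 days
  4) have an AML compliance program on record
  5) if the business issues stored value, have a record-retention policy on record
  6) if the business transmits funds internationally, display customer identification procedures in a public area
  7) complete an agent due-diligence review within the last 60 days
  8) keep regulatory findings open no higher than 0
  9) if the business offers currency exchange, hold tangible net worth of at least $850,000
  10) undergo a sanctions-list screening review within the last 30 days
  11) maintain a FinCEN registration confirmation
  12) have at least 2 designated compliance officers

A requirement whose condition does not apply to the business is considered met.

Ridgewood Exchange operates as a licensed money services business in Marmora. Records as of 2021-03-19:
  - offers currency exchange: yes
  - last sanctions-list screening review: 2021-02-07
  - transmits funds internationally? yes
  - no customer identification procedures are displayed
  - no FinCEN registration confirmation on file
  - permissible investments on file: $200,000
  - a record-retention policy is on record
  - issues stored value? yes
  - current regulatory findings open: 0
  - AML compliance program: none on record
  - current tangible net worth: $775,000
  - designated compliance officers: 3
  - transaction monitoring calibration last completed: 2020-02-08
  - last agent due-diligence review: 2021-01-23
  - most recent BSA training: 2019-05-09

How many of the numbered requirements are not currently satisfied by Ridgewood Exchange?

1. permissible investments $200,000 < $300,000 → not met
2. BSA training 680 days ago vs limit 540 → not met
3. transaction monitoring calibration 405 days ago vs limit 365 → not met
4. AML compliance program absent → not met
5. condition 'issues stored value' holds; record-retention policy present → met
6. condition 'transmits funds internationally' holds; customer identification procedures absent → not met
7. agent due-diligence review 55 days ago vs limit 60 → met
8. regulatory findings open 0 ≤ 0 → met
9. condition 'offers currency exchange' holds; tangible net worth $775,000 < $850,000 → not met
10. sanctions-list screening review 40 days ago vs limit 30 → not met
11. FinCEN registration confirmation absent → not met
12. designated compliance officers 3 ≥ 2 → met
Not met: 8 of 12

8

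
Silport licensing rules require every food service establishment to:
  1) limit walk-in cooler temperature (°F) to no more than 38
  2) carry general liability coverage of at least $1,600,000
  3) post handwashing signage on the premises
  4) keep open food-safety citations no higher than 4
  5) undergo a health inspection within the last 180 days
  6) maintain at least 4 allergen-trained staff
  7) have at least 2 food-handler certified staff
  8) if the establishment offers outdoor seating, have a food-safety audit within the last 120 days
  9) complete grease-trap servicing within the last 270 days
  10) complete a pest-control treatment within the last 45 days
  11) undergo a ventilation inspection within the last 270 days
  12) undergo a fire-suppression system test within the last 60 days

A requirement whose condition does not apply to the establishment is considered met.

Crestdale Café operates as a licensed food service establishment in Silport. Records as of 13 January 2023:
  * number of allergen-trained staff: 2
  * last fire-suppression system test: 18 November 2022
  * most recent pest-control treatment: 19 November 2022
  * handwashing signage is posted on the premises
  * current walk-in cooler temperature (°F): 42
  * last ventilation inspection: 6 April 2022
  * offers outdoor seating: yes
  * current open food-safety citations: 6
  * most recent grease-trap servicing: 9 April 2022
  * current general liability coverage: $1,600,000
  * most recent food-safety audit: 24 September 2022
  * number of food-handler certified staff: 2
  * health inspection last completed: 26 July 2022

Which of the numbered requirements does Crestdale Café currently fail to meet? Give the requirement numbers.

1, 4, 6, 9, 10, 11

1. walk-in cooler temperature (°F) 42 > 38 → not met
2. general liability coverage $1,600,000 ≥ $1,600,000 → met
3. handwashing signage present → met
4. open food-safety citations 6 > 4 → not met
5. health inspection 171 days ago vs limit 180 → met
6. allergen-trained staff 2 < 4 → not met
7. food-handler certified staff 2 ≥ 2 → met
8. condition 'offers outdoor seating' holds; food-safety audit 111 days ago vs limit 120 → met
9. grease-trap servicing 279 days ago vs limit 270 → not met
10. pest-control treatment 55 days ago vs limit 45 → not met
11. ventilation inspection 282 days ago vs limit 270 → not met
12. fire-suppression system test 56 days ago vs limit 60 → met
Not met: 1, 4, 6, 9, 10, 11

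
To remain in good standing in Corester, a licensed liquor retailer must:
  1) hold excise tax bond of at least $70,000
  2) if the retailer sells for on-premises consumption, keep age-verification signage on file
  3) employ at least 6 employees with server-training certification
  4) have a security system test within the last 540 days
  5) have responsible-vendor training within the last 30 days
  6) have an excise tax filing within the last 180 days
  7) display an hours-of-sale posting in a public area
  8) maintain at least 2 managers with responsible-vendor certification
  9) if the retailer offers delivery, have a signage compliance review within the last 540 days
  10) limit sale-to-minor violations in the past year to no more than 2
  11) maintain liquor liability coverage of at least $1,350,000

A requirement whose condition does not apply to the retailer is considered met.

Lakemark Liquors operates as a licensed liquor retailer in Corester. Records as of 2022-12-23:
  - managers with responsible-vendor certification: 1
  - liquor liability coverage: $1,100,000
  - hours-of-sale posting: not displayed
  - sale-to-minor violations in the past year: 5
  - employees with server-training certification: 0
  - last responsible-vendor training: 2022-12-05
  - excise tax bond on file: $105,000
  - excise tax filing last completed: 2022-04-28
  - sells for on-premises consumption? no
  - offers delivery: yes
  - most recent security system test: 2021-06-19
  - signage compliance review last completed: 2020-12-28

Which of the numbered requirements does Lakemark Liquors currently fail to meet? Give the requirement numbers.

1. excise tax bond $105,000 ≥ $70,000 → met
2. condition 'sells for on-premises consumption' does not hold → requirement n/a → met
3. employees with server-training certification 0 < 6 → not met
4. security system test 552 days ago vs limit 540 → not met
5. responsible-vendor training 18 days ago vs limit 30 → met
6. excise tax filing 239 days ago vs limit 180 → not met
7. hours-of-sale posting absent → not met
8. managers with responsible-vendor certification 1 < 2 → not met
9. condition 'offers delivery' holds; signage compliance review 725 days ago vs limit 540 → not met
10. sale-to-minor violations in the past year 5 > 2 → not met
11. liquor liability coverage $1,100,000 < $1,350,000 → not met
Not met: 3, 4, 6, 7, 8, 9, 10, 11

3, 4, 6, 7, 8, 9, 10, 11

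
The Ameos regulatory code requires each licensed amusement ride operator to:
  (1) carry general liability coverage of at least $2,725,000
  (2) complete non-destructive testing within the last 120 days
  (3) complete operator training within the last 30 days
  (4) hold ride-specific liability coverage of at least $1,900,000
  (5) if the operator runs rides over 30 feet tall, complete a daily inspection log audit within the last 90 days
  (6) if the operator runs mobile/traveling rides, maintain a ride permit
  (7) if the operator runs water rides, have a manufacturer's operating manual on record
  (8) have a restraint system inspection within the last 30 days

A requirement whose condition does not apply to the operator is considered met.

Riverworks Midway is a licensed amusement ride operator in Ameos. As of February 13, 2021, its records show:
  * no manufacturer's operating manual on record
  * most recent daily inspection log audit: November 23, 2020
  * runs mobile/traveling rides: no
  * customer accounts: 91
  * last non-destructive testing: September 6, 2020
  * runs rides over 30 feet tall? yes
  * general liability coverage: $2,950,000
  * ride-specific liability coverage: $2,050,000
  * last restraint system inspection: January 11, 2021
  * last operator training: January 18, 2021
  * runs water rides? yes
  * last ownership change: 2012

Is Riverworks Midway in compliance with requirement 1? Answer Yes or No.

Yes

1. general liability coverage $2,950,000 ≥ $2,725,000 → met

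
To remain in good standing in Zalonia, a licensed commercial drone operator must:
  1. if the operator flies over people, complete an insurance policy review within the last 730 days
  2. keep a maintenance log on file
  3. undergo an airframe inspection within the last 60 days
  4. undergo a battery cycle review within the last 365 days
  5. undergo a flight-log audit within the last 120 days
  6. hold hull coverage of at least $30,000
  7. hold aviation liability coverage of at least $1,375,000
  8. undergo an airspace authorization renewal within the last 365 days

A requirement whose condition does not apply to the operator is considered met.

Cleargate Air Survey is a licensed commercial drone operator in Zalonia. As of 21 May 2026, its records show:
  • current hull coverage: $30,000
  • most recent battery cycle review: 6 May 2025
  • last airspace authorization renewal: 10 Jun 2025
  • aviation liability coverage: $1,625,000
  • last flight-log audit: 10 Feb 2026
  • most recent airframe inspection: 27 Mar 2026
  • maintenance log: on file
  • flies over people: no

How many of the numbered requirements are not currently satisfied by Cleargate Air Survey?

1

1. condition 'flies over people' does not hold → requirement n/a → met
2. maintenance log present → met
3. airframe inspection 55 days ago vs limit 60 → met
4. battery cycle review 380 days ago vs limit 365 → not met
5. flight-log audit 100 days ago vs limit 120 → met
6. hull coverage $30,000 ≥ $30,000 → met
7. aviation liability coverage $1,625,000 ≥ $1,375,000 → met
8. airspace authorization renewal 345 days ago vs limit 365 → met
Not met: 1 of 8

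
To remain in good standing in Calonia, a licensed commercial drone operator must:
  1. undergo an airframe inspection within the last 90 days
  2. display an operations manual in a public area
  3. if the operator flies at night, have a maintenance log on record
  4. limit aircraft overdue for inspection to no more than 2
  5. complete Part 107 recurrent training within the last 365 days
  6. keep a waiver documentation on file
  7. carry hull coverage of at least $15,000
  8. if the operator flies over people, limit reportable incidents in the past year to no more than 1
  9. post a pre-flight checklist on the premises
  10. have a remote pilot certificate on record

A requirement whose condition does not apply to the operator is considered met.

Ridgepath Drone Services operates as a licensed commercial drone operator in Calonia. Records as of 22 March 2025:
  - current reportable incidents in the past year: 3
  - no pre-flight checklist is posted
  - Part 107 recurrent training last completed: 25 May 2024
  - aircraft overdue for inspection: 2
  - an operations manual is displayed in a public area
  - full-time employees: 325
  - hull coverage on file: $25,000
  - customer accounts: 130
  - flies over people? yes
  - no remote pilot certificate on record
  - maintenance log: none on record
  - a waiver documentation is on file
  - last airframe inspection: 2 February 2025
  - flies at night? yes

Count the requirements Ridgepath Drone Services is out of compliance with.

4

1. airframe inspection 48 days ago vs limit 90 → met
2. operations manual present → met
3. condition 'flies at night' holds; maintenance log absent → not met
4. aircraft overdue for inspection 2 ≤ 2 → met
5. Part 107 recurrent training 301 days ago vs limit 365 → met
6. waiver documentation present → met
7. hull coverage $25,000 ≥ $15,000 → met
8. condition 'flies over people' holds; reportable incidents in the past year 3 > 1 → not met
9. pre-flight checklist absent → not met
10. remote pilot certificate absent → not met
Not met: 4 of 10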